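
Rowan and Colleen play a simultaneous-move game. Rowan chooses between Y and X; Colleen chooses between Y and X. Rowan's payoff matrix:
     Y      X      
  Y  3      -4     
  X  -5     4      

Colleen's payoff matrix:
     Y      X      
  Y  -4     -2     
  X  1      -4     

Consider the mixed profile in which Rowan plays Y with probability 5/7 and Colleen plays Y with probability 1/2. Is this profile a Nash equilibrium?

Yes

Check Colleen's indifference given Rowan's mix p = 5/7:
  payoff from Y = -18/7; payoff from X = -18/7 — equal.
Check Rowan's indifference given Colleen's mix q = 1/2:
  payoff from Y = -1/2; payoff from X = -1/2 — equal.
Both players are indifferent, so neither can profitably deviate.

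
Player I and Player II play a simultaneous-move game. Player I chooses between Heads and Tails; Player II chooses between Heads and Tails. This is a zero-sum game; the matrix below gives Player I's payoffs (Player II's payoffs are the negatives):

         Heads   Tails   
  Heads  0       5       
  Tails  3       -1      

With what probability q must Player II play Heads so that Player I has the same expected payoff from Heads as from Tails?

q = 2/3

Player II's mix must leave Player I indifferent between Heads and Tails.
  Player I's payoff from Heads: q·0 + (1−q)·5 = -5q + 5
  Player I's payoff from Tails: q·3 + (1−q)·(-1) = 4q - 1
  -5q + 5 = 4q - 1  ⇒  -9q = -6  ⇒  q = 2/3.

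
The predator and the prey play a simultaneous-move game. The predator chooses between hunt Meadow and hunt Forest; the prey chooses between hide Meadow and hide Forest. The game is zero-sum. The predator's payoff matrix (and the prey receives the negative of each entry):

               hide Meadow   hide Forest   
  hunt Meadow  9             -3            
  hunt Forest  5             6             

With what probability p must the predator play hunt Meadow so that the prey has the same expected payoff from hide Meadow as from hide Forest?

The predator's mix must leave the prey indifferent between hide Meadow and hide Forest.
  the prey's payoff to hide Meadow: p·(-9) + (1−p)·(-5) = -4p - 5
  the prey's payoff to hide Forest: p·3 + (1−p)·(-6) = 9p - 6
  -4p - 5 = 9p - 6  ⇒  -13p = -1  ⇒  p = 1/13.

p = 1/13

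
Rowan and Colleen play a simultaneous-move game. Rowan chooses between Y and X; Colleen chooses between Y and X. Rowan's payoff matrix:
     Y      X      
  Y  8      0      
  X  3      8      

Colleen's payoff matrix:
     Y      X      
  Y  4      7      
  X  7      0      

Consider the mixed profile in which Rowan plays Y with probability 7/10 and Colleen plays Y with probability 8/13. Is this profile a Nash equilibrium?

Check Colleen's indifference given Rowan's mix p = 7/10:
  payoff from Y = 49/10; payoff from X = 49/10 — equal.
Check Rowan's indifference given Colleen's mix q = 8/13:
  payoff from Y = 64/13; payoff from X = 64/13 — equal.
Both players are indifferent, so neither can profitably deviate.

Yes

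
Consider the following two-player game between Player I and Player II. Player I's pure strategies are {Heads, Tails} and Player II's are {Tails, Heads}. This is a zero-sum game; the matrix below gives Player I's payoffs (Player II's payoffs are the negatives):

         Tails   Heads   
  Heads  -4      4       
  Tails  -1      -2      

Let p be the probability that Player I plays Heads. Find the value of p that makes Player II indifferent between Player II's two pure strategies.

Player I's mix must leave Player II indifferent between Tails and Heads.
  Player II's payoff from Tails: p·4 + (1−p)·1 = 3p + 1
  Player II's payoff from Heads: p·(-4) + (1−p)·2 = -6p + 2
  3p + 1 = -6p + 2  ⇒  9p = 1  ⇒  p = 1/9.

p = 1/9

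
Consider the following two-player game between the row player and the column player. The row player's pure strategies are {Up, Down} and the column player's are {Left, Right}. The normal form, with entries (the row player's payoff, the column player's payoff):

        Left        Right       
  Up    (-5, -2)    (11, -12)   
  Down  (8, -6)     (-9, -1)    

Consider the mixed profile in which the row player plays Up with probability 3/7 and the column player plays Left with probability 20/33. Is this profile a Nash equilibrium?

No

Given the row player's mix p = 3/7, the column player's payoff from Left is -30/7 but from Right is -40/7. The column player strictly prefers Left, so the column player would not mix.
So the proposed profile is not a Nash equilibrium.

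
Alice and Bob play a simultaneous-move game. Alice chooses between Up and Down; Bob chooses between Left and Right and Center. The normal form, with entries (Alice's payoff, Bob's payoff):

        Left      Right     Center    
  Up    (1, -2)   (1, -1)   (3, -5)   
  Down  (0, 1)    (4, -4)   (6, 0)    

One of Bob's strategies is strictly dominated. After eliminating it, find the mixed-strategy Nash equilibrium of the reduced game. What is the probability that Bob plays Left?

Bob's strategy Center is strictly dominated by Left: -2 > -5 and 1 > 0. Eliminate Center.
For Alice to be willing to mix, Alice must be indifferent between Up and Down, which pins down Bob's mix.
  Alice's payoff to Up: q·1 + (1−q)·1 = 1
  Alice's payoff to Down: q·0 + (1−q)·4 = -4q + 4
  1 = -4q + 4  ⇒  4q = 3  ⇒  q = 3/4.

q = 3/4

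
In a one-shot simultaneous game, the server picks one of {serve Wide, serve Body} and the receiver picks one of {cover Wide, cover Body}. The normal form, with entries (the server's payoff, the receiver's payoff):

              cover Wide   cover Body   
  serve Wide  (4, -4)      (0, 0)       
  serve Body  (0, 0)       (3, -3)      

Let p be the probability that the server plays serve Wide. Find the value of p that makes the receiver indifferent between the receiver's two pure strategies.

p = 3/7

The server's mix must leave the receiver indifferent between cover Wide and cover Body.
  the receiver's payoff from cover Wide: p·(-4) + (1−p)·0 = -4p
  the receiver's payoff from cover Body: p·0 + (1−p)·(-3) = 3p - 3
  -4p = 3p - 3  ⇒  -7p = -3  ⇒  p = 3/7.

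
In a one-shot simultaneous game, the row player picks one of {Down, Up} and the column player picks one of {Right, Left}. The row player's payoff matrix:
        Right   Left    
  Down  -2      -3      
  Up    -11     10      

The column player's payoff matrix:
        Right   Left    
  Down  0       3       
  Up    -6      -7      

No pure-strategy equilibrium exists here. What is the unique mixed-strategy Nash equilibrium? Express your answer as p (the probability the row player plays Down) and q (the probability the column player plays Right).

Set the column player's expected payoff from Right equal to that from Left:
  the column player's payoff from Right: p·0 + (1−p)·(-6) = 6p - 6
  the column player's payoff from Left: p·3 + (1−p)·(-7) = 10p - 7
  6p - 6 = 10p - 7  ⇒  -4p = -1  ⇒  p = 1/4.
The row player's indifference between Down and Up determines the column player's mixing probability q:
  the row player's expected payoff from Down: q·(-2) + (1−q)·(-3) = q - 3
  the row player's expected payoff from Up: q·(-11) + (1−q)·10 = -21q + 10
  q - 3 = -21q + 10  ⇒  22q = 13  ⇒  q = 13/22.

p = 1/4, q = 13/22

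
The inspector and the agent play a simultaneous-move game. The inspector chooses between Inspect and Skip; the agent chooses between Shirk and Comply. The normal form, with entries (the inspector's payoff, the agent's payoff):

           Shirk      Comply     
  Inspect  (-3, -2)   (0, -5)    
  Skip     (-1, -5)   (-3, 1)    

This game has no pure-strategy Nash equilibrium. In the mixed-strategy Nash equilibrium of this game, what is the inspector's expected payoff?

-9/5

In a mixed equilibrium the inspector is indifferent between Inspect and Skip; this condition fixes q.
  the inspector's payoff to Inspect: q·(-3) + (1−q)·0 = -3q
  the inspector's payoff to Skip: q·(-1) + (1−q)·(-3) = 2q - 3
  -3q = 2q - 3  ⇒  -5q = -3  ⇒  q = 3/5.
At equilibrium the inspector is indifferent across rows, so the inspector's payoff equals the payoff from Inspect: (3/5)·(-3) + (2/5)·0 = -9/5.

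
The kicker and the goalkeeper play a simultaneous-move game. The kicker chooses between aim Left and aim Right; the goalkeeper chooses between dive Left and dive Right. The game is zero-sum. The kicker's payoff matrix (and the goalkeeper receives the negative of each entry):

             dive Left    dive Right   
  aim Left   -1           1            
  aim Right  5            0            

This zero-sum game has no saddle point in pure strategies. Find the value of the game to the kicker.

v = 5/7

In a mixed equilibrium the kicker is indifferent between aim Left and aim Right; this condition fixes q.
  the kicker's payoff from aim Left: q·(-1) + (1−q)·1 = -2q + 1
  the kicker's payoff from aim Right: q·5 + (1−q)·0 = 5q
  -2q + 1 = 5q  ⇒  -7q = -1  ⇒  q = 1/7.
The value is the kicker's expected payoff against this mix (using aim Left): (1/7)·(-1) + (6/7)·1 = 5/7.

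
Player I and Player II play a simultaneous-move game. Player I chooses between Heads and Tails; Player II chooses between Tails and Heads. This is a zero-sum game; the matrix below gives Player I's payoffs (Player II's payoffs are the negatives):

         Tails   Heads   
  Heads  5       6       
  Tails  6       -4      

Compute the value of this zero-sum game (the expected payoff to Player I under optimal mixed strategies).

v = 56/11

Set Player I's expected payoff from Heads equal to that from Tails:
  Player I's payoff from Heads: q·5 + (1−q)·6 = -q + 6
  Player I's payoff from Tails: q·6 + (1−q)·(-4) = 10q - 4
  -q + 6 = 10q - 4  ⇒  -11q = -10  ⇒  q = 10/11.
The value is Player I's expected payoff against this mix (using Heads): (10/11)·5 + (1/11)·6 = 56/11.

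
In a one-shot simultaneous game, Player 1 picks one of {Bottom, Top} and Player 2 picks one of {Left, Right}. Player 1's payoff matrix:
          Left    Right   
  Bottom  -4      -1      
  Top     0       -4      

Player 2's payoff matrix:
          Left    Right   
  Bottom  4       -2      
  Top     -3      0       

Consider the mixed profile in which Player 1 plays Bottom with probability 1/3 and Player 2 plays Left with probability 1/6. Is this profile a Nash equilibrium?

Given Player 2's mix q = 1/6, Player 1's payoff from Bottom is -3/2 but from Top is -10/3. Player 1 strictly prefers Bottom, so Player 1 would not mix.
So the proposed profile is not a Nash equilibrium.

No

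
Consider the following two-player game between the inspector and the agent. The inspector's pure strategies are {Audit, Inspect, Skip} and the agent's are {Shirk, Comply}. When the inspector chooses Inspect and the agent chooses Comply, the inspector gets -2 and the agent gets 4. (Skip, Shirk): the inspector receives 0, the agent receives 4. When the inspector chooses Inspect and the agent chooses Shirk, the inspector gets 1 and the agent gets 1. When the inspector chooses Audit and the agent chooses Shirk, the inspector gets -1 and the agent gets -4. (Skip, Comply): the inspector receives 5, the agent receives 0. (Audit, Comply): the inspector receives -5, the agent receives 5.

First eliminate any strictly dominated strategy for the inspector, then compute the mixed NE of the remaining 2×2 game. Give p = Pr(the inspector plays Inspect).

p = 4/7

The inspector's strategy Audit is strictly dominated by Inspect: 1 > -1 and -2 > -5. Eliminate Audit.
For the agent to be willing to mix, the agent must be indifferent between Shirk and Comply, which pins down the inspector's mix.
  the agent's payoff from Shirk: p·1 + (1−p)·4 = -3p + 4
  the agent's payoff from Comply: p·4 + (1−p)·0 = 4p
  -3p + 4 = 4p  ⇒  -7p = -4  ⇒  p = 4/7.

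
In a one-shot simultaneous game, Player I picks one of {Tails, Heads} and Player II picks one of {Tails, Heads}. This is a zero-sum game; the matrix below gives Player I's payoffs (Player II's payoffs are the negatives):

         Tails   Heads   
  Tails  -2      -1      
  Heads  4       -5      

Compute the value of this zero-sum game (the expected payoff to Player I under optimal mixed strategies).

Player I's indifference between Tails and Heads determines Player II's mixing probability q:
  Player I's expected payoff from Tails: q·(-2) + (1−q)·(-1) = -q - 1
  Player I's expected payoff from Heads: q·4 + (1−q)·(-5) = 9q - 5
  -q - 1 = 9q - 5  ⇒  -10q = -4  ⇒  q = 2/5.
The value is Player I's expected payoff against this mix (using Tails): (2/5)·(-2) + (3/5)·(-1) = -7/5.

v = -7/5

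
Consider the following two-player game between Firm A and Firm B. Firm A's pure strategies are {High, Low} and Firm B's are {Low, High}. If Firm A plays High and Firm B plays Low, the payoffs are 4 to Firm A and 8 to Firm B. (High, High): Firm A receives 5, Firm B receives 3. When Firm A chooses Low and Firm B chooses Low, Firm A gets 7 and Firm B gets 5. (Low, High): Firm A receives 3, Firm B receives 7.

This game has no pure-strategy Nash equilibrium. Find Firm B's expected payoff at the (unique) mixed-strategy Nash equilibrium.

Set Firm B's expected payoff from Low equal to that from High:
  Firm B's expected payoff from Low: p·8 + (1−p)·5 = 3p + 5
  Firm B's expected payoff from High: p·3 + (1−p)·7 = -4p + 7
  3p + 5 = -4p + 7  ⇒  7p = 2  ⇒  p = 2/7.
At equilibrium Firm B is indifferent across columns, so Firm B's payoff equals the payoff from Low: (2/7)·8 + (5/7)·5 = 41/7.

41/7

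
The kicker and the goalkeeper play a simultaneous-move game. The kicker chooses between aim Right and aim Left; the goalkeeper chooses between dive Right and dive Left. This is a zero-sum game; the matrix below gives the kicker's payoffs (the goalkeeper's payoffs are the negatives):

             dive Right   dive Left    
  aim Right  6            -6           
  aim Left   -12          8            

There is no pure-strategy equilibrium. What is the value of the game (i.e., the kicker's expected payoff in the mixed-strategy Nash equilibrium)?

For the kicker to be willing to mix, the kicker must be indifferent between aim Right and aim Left, which pins down the goalkeeper's mix.
  the kicker's payoff to aim Right: q·6 + (1−q)·(-6) = 12q - 6
  the kicker's payoff to aim Left: q·(-12) + (1−q)·8 = -20q + 8
  12q - 6 = -20q + 8  ⇒  32q = 14  ⇒  q = 7/16.
The value is the kicker's expected payoff against this mix (using aim Right): (7/16)·6 + (9/16)·(-6) = -3/4.

v = -3/4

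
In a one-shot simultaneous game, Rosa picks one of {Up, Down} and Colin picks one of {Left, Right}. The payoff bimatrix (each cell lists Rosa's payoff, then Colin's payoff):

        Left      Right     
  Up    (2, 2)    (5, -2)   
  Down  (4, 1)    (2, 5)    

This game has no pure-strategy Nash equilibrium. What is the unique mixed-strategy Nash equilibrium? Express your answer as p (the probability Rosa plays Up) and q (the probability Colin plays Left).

In a mixed equilibrium Colin is indifferent between Left and Right; this condition fixes p.
  Colin's expected payoff from Left: p·2 + (1−p)·1 = p + 1
  Colin's expected payoff from Right: p·(-2) + (1−p)·5 = -7p + 5
  p + 1 = -7p + 5  ⇒  8p = 4  ⇒  p = 1/2.
Set Rosa's expected payoff from Up equal to that from Down:
  Rosa's expected payoff from Up: q·2 + (1−q)·5 = -3q + 5
  Rosa's expected payoff from Down: q·4 + (1−q)·2 = 2q + 2
  -3q + 5 = 2q + 2  ⇒  -5q = -3  ⇒  q = 3/5.

p = 1/2, q = 3/5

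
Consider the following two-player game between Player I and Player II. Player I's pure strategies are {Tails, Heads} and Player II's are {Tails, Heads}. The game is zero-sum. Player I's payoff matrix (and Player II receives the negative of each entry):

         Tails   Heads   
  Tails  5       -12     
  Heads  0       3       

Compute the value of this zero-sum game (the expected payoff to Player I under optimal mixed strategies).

v = 3/4

In a mixed equilibrium Player I is indifferent between Tails and Heads; this condition fixes q.
  Player I's payoff to Tails: q·5 + (1−q)·(-12) = 17q - 12
  Player I's payoff to Heads: q·0 + (1−q)·3 = -3q + 3
  17q - 12 = -3q + 3  ⇒  20q = 15  ⇒  q = 3/4.
The value is Player I's expected payoff against this mix (using Tails): (3/4)·5 + (1/4)·(-12) = 3/4.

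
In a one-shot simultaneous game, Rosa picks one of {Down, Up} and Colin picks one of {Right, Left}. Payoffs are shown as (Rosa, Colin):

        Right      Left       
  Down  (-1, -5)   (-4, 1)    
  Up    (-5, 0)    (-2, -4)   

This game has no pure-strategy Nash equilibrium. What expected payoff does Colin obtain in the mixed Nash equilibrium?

Colin's indifference between Right and Left determines Rosa's mixing probability p:
  Colin's payoff from Right: p·(-5) + (1−p)·0 = -5p
  Colin's payoff from Left: p·1 + (1−p)·(-4) = 5p - 4
  -5p = 5p - 4  ⇒  -10p = -4  ⇒  p = 2/5.
At equilibrium Colin is indifferent across columns, so Colin's payoff equals the payoff from Right: (2/5)·(-5) + (3/5)·0 = -2.

-2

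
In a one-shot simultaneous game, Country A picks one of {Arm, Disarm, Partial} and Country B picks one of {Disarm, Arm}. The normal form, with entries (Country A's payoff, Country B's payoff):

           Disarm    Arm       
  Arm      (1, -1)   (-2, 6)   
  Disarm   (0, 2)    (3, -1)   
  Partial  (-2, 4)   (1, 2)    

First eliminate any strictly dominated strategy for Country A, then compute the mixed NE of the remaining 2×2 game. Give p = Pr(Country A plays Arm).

p = 3/10

Country A's strategy Partial is strictly dominated by Disarm: 0 > -2 and 3 > 1. Eliminate Partial.
Country A's mix must leave Country B indifferent between Disarm and Arm.
  Country B's payoff to Disarm: p·(-1) + (1−p)·2 = -3p + 2
  Country B's payoff to Arm: p·6 + (1−p)·(-1) = 7p - 1
  -3p + 2 = 7p - 1  ⇒  -10p = -3  ⇒  p = 3/10.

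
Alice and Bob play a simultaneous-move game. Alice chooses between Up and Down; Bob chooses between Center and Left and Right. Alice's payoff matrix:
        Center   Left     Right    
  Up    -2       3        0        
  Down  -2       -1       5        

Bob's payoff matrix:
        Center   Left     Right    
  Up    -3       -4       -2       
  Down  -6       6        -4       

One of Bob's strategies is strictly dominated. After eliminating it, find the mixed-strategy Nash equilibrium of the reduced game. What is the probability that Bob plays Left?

Bob's strategy Center is strictly dominated by Right: -2 > -3 and -4 > -6. Eliminate Center.
In a mixed equilibrium Alice is indifferent between Up and Down; this condition fixes q.
  Alice's payoff from Up: q·3 + (1−q)·0 = 3q
  Alice's payoff from Down: q·(-1) + (1−q)·5 = -6q + 5
  3q = -6q + 5  ⇒  9q = 5  ⇒  q = 5/9.

q = 5/9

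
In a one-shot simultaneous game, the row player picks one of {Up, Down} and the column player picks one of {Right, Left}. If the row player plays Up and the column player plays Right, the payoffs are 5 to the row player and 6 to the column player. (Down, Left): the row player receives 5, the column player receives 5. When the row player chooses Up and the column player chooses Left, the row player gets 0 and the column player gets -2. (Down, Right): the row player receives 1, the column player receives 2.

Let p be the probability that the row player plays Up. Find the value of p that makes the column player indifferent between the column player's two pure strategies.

p = 3/11

For the column player to be willing to mix, the column player must be indifferent between Right and Left, which pins down the row player's mix.
  the column player's expected payoff from Right: p·6 + (1−p)·2 = 4p + 2
  the column player's expected payoff from Left: p·(-2) + (1−p)·5 = -7p + 5
  4p + 2 = -7p + 5  ⇒  11p = 3  ⇒  p = 3/11.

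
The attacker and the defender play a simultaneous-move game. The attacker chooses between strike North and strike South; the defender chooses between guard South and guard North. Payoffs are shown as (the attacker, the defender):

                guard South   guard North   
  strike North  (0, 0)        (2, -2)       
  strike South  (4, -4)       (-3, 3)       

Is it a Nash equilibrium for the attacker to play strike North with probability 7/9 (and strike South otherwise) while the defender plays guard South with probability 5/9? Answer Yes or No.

Yes

Check the defender's indifference given the attacker's mix p = 7/9:
  payoff from guard South = -8/9; payoff from guard North = -8/9 — equal.
Check the attacker's indifference given the defender's mix q = 5/9:
  payoff from strike North = 8/9; payoff from strike South = 8/9 — equal.
Both players are indifferent, so neither can profitably deviate.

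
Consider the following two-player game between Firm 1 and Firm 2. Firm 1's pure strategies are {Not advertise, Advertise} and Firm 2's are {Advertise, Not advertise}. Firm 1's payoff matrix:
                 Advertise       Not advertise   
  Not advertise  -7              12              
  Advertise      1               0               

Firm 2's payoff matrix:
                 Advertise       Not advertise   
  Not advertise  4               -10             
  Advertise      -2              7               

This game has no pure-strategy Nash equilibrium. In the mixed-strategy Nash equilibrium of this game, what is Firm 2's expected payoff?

In a mixed equilibrium Firm 2 is indifferent between Advertise and Not advertise; this condition fixes p.
  Firm 2's expected payoff from Advertise: p·4 + (1−p)·(-2) = 6p - 2
  Firm 2's expected payoff from Not advertise: p·(-10) + (1−p)·7 = -17p + 7
  6p - 2 = -17p + 7  ⇒  23p = 9  ⇒  p = 9/23.
At equilibrium Firm 2 is indifferent across columns, so Firm 2's payoff equals the payoff from Advertise: (9/23)·4 + (14/23)·(-2) = 8/23.

8/23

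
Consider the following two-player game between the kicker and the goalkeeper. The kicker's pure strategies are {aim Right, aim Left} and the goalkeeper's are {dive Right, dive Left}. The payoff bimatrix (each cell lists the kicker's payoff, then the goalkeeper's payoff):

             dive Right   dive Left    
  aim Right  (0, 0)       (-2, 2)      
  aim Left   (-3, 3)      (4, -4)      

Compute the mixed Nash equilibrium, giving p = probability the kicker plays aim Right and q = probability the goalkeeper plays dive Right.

Set the goalkeeper's expected payoff from dive Right equal to that from dive Left:
  the goalkeeper's expected payoff from dive Right: p·0 + (1−p)·3 = -3p + 3
  the goalkeeper's expected payoff from dive Left: p·2 + (1−p)·(-4) = 6p - 4
  -3p + 3 = 6p - 4  ⇒  -9p = -7  ⇒  p = 7/9.
The goalkeeper's mix must leave the kicker indifferent between aim Right and aim Left.
  the kicker's payoff to aim Right: q·0 + (1−q)·(-2) = 2q - 2
  the kicker's payoff to aim Left: q·(-3) + (1−q)·4 = -7q + 4
  2q - 2 = -7q + 4  ⇒  9q = 6  ⇒  q = 2/3.

p = 7/9, q = 2/3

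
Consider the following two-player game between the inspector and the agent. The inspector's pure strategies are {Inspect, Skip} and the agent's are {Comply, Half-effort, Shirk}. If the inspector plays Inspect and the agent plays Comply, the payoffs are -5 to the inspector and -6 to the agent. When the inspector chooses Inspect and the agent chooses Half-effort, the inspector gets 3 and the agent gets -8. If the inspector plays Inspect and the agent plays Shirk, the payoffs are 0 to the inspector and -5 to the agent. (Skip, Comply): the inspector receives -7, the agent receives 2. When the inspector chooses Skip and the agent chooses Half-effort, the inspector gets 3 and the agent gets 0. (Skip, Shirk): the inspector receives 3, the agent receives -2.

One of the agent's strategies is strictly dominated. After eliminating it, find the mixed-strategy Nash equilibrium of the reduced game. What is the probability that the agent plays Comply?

The agent's strategy Half-effort is strictly dominated by Comply: -6 > -8 and 2 > 0. Eliminate Half-effort.
Set the inspector's expected payoff from Inspect equal to that from Skip:
  the inspector's payoff to Inspect: q·(-5) + (1−q)·0 = -5q
  the inspector's payoff to Skip: q·(-7) + (1−q)·3 = -10q + 3
  -5q = -10q + 3  ⇒  5q = 3  ⇒  q = 3/5.

q = 3/5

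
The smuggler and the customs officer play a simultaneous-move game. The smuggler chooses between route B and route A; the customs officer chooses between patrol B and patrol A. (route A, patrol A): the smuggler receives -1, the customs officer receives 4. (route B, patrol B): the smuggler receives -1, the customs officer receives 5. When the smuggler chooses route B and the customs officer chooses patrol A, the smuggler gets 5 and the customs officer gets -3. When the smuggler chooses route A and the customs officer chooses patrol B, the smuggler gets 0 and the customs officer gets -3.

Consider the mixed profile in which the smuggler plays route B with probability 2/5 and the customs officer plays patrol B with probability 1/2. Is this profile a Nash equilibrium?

No

Given the smuggler's mix p = 2/5, the customs officer's payoff from patrol B is 1/5 but from patrol A is 6/5. The customs officer strictly prefers patrol A, so the customs officer would not mix.
So the proposed profile is not a Nash equilibrium.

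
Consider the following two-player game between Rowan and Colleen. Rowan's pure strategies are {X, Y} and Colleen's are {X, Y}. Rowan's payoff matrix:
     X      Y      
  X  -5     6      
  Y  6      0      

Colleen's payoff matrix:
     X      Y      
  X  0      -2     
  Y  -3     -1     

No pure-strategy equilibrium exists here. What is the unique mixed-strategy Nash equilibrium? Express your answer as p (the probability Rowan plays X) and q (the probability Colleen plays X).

For Colleen to be willing to mix, Colleen must be indifferent between X and Y, which pins down Rowan's mix.
  Colleen's payoff from X: p·0 + (1−p)·(-3) = 3p - 3
  Colleen's payoff from Y: p·(-2) + (1−p)·(-1) = -p - 1
  3p - 3 = -p - 1  ⇒  4p = 2  ⇒  p = 1/2.
Colleen's mix must leave Rowan indifferent between X and Y.
  Rowan's expected payoff from X: q·(-5) + (1−q)·6 = -11q + 6
  Rowan's expected payoff from Y: q·6 + (1−q)·0 = 6q
  -11q + 6 = 6q  ⇒  -17q = -6  ⇒  q = 6/17.

p = 1/2, q = 6/17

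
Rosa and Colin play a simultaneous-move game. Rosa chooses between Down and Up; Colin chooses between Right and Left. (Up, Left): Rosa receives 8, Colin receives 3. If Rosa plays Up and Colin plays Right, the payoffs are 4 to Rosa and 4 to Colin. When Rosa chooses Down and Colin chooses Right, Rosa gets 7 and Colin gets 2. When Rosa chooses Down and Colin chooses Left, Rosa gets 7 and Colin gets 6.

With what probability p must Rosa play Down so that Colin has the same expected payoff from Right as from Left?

In a mixed equilibrium Colin is indifferent between Right and Left; this condition fixes p.
  Colin's expected payoff from Right: p·2 + (1−p)·4 = -2p + 4
  Colin's expected payoff from Left: p·6 + (1−p)·3 = 3p + 3
  -2p + 4 = 3p + 3  ⇒  -5p = -1  ⇒  p = 1/5.

p = 1/5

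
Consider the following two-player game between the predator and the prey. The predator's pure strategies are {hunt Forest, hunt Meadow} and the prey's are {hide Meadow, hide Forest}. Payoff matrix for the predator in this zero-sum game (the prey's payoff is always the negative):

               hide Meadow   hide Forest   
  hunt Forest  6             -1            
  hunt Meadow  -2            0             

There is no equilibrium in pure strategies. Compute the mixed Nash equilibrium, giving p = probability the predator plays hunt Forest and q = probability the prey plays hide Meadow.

The prey's indifference between hide Meadow and hide Forest determines the predator's mixing probability p:
  the prey's expected payoff from hide Meadow: p·(-6) + (1−p)·2 = -8p + 2
  the prey's expected payoff from hide Forest: p·1 + (1−p)·0 = p
  -8p + 2 = p  ⇒  -9p = -2  ⇒  p = 2/9.
Set the predator's expected payoff from hunt Forest equal to that from hunt Meadow:
  the predator's expected payoff from hunt Forest: q·6 + (1−q)·(-1) = 7q - 1
  the predator's expected payoff from hunt Meadow: q·(-2) + (1−q)·0 = -2q
  7q - 1 = -2q  ⇒  9q = 1  ⇒  q = 1/9.

p = 2/9, q = 1/9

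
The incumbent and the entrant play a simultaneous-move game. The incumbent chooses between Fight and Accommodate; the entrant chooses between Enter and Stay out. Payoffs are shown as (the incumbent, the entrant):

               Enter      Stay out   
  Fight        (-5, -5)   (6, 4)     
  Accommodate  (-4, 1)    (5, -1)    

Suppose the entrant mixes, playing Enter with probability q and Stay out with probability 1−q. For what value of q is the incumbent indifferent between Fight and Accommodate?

Set the incumbent's expected payoff from Fight equal to that from Accommodate:
  the incumbent's payoff to Fight: q·(-5) + (1−q)·6 = -11q + 6
  the incumbent's payoff to Accommodate: q·(-4) + (1−q)·5 = -9q + 5
  -11q + 6 = -9q + 5  ⇒  -2q = -1  ⇒  q = 1/2.

q = 1/2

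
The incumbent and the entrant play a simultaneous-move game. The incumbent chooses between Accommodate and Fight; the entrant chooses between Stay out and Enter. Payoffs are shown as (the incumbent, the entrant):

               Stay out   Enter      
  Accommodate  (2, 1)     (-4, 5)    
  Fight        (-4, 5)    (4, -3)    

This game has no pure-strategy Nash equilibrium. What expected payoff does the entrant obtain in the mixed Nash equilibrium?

7/3

The incumbent's mix must leave the entrant indifferent between Stay out and Enter.
  the entrant's payoff from Stay out: p·1 + (1−p)·5 = -4p + 5
  the entrant's payoff from Enter: p·5 + (1−p)·(-3) = 8p - 3
  -4p + 5 = 8p - 3  ⇒  -12p = -8  ⇒  p = 2/3.
At equilibrium the entrant is indifferent across columns, so the entrant's payoff equals the payoff from Stay out: (2/3)·1 + (1/3)·5 = 7/3.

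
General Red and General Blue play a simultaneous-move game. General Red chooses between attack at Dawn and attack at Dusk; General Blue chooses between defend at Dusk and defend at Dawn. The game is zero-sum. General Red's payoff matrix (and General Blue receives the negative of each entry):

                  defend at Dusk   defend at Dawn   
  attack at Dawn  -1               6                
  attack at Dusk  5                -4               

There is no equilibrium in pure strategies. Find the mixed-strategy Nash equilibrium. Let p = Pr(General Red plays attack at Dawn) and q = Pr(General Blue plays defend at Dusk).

p = 9/16, q = 5/8

For General Blue to be willing to mix, General Blue must be indifferent between defend at Dusk and defend at Dawn, which pins down General Red's mix.
  General Blue's expected payoff from defend at Dusk: p·1 + (1−p)·(-5) = 6p - 5
  General Blue's expected payoff from defend at Dawn: p·(-6) + (1−p)·4 = -10p + 4
  6p - 5 = -10p + 4  ⇒  16p = 9  ⇒  p = 9/16.
In a mixed equilibrium General Red is indifferent between attack at Dawn and attack at Dusk; this condition fixes q.
  General Red's payoff from attack at Dawn: q·(-1) + (1−q)·6 = -7q + 6
  General Red's payoff from attack at Dusk: q·5 + (1−q)·(-4) = 9q - 4
  -7q + 6 = 9q - 4  ⇒  -16q = -10  ⇒  q = 5/8.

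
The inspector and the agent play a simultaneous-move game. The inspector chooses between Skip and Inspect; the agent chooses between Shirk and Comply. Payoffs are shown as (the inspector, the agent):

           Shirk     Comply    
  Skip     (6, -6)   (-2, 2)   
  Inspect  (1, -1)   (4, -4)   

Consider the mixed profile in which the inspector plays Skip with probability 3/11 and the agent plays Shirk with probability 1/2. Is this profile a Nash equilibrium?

Given the agent's mix q = 1/2, the inspector's payoff from Skip is 2 but from Inspect is 5/2. The inspector strictly prefers Inspect, so the inspector would not mix.
So the proposed profile is not a Nash equilibrium.

No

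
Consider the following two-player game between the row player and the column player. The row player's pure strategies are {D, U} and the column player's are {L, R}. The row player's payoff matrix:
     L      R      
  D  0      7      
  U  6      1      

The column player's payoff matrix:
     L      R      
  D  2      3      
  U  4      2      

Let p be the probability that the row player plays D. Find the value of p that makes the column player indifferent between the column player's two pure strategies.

The column player's indifference between L and R determines the row player's mixing probability p:
  the column player's payoff to L: p·2 + (1−p)·4 = -2p + 4
  the column player's payoff to R: p·3 + (1−p)·2 = p + 2
  -2p + 4 = p + 2  ⇒  -3p = -2  ⇒  p = 2/3.

p = 2/3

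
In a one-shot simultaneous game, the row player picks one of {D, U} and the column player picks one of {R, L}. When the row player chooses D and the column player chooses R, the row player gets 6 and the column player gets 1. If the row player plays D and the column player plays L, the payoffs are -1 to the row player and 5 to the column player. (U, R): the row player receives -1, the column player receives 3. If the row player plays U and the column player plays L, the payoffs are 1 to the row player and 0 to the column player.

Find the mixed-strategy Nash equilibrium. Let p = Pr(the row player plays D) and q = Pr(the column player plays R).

p = 3/7, q = 2/9

For the column player to be willing to mix, the column player must be indifferent between R and L, which pins down the row player's mix.
  the column player's payoff from R: p·1 + (1−p)·3 = -2p + 3
  the column player's payoff from L: p·5 + (1−p)·0 = 5p
  -2p + 3 = 5p  ⇒  -7p = -3  ⇒  p = 3/7.
For the row player to be willing to mix, the row player must be indifferent between D and U, which pins down the column player's mix.
  the row player's payoff from D: q·6 + (1−q)·(-1) = 7q - 1
  the row player's payoff from U: q·(-1) + (1−q)·1 = -2q + 1
  7q - 1 = -2q + 1  ⇒  9q = 2  ⇒  q = 2/9.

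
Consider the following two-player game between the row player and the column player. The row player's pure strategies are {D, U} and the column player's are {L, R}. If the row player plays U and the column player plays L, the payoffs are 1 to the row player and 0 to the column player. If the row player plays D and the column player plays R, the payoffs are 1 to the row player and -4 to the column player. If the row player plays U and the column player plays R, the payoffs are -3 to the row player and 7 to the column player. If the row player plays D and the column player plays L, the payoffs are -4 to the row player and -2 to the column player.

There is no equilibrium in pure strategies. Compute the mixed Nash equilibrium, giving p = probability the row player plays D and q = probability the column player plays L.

In a mixed equilibrium the column player is indifferent between L and R; this condition fixes p.
  the column player's expected payoff from L: p·(-2) + (1−p)·0 = -2p
  the column player's expected payoff from R: p·(-4) + (1−p)·7 = -11p + 7
  -2p = -11p + 7  ⇒  9p = 7  ⇒  p = 7/9.
The row player's indifference between D and U determines the column player's mixing probability q:
  the row player's payoff to D: q·(-4) + (1−q)·1 = -5q + 1
  the row player's payoff to U: q·1 + (1−q)·(-3) = 4q - 3
  -5q + 1 = 4q - 3  ⇒  -9q = -4  ⇒  q = 4/9.

p = 7/9, q = 4/9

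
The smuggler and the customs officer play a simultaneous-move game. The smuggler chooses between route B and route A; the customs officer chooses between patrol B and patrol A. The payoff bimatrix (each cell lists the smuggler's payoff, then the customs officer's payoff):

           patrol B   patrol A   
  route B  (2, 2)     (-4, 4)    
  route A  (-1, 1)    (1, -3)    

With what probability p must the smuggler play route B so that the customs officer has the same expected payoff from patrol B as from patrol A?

Set the customs officer's expected payoff from patrol B equal to that from patrol A:
  the customs officer's payoff from patrol B: p·2 + (1−p)·1 = p + 1
  the customs officer's payoff from patrol A: p·4 + (1−p)·(-3) = 7p - 3
  p + 1 = 7p - 3  ⇒  -6p = -4  ⇒  p = 2/3.

p = 2/3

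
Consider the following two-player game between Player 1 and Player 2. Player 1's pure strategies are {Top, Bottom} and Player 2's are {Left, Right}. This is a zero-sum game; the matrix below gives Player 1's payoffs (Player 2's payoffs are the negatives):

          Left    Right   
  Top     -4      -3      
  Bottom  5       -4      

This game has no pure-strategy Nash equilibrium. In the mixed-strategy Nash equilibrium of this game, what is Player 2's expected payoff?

Player 1's mix must leave Player 2 indifferent between Left and Right.
  Player 2's payoff from Left: p·4 + (1−p)·(-5) = 9p - 5
  Player 2's payoff from Right: p·3 + (1−p)·4 = -p + 4
  9p - 5 = -p + 4  ⇒  10p = 9  ⇒  p = 9/10.
At equilibrium Player 2 is indifferent across columns, so Player 2's payoff equals the payoff from Left: (9/10)·4 + (1/10)·(-5) = 31/10.

31/10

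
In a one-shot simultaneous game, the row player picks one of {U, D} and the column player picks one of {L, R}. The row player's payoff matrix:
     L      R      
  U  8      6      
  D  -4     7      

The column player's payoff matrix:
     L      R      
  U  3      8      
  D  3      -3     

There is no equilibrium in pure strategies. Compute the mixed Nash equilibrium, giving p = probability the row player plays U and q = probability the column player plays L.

p = 6/11, q = 1/13

Set the column player's expected payoff from L equal to that from R:
  the column player's expected payoff from L: p·3 + (1−p)·3 = 3
  the column player's expected payoff from R: p·8 + (1−p)·(-3) = 11p - 3
  3 = 11p - 3  ⇒  -11p = -6  ⇒  p = 6/11.
Set the row player's expected payoff from U equal to that from D:
  the row player's payoff to U: q·8 + (1−q)·6 = 2q + 6
  the row player's payoff to D: q·(-4) + (1−q)·7 = -11q + 7
  2q + 6 = -11q + 7  ⇒  13q = 1  ⇒  q = 1/13.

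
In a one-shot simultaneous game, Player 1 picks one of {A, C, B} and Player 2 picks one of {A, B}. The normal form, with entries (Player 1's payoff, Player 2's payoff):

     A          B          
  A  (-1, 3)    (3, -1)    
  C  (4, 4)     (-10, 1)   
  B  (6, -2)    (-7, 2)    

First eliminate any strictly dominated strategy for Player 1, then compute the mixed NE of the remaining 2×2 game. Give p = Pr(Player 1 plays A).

p = 1/2

Player 1's strategy C is strictly dominated by B: 6 > 4 and -7 > -10. Eliminate C.
Player 1's mix must leave Player 2 indifferent between A and B.
  Player 2's expected payoff from A: p·3 + (1−p)·(-2) = 5p - 2
  Player 2's expected payoff from B: p·(-1) + (1−p)·2 = -3p + 2
  5p - 2 = -3p + 2  ⇒  8p = 4  ⇒  p = 1/2.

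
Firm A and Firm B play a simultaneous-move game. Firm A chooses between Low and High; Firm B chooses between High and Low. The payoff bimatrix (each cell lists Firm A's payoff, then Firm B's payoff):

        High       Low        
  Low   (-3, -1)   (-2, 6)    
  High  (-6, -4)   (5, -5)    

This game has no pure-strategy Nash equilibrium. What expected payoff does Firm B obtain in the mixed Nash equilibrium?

Set Firm B's expected payoff from High equal to that from Low:
  Firm B's payoff from High: p·(-1) + (1−p)·(-4) = 3p - 4
  Firm B's payoff from Low: p·6 + (1−p)·(-5) = 11p - 5
  3p - 4 = 11p - 5  ⇒  -8p = -1  ⇒  p = 1/8.
At equilibrium Firm B is indifferent across columns, so Firm B's payoff equals the payoff from High: (1/8)·(-1) + (7/8)·(-4) = -29/8.

-29/8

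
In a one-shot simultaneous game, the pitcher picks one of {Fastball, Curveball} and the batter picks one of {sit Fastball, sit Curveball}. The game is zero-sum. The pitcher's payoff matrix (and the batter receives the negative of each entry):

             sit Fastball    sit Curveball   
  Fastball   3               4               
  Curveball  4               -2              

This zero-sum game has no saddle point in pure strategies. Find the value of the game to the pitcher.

v = 22/7

The batter's mix must leave the pitcher indifferent between Fastball and Curveball.
  the pitcher's payoff to Fastball: q·3 + (1−q)·4 = -q + 4
  the pitcher's payoff to Curveball: q·4 + (1−q)·(-2) = 6q - 2
  -q + 4 = 6q - 2  ⇒  -7q = -6  ⇒  q = 6/7.
The value is the pitcher's expected payoff against this mix (using Fastball): (6/7)·3 + (1/7)·4 = 22/7.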